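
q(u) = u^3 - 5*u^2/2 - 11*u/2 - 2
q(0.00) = -2.00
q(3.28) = -11.65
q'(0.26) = -6.60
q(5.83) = 79.12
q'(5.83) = 67.32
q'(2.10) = -2.77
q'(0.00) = -5.50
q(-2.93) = -32.50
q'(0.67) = -7.50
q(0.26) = -3.58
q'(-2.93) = 34.90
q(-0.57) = 0.14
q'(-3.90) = 59.63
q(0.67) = -6.51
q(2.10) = -15.31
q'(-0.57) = -1.68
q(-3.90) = -77.89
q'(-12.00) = 486.50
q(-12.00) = -2024.00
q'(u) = 3*u^2 - 5*u - 11/2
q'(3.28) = 10.38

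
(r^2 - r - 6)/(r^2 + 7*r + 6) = (r^2 - r - 6)/(r^2 + 7*r + 6)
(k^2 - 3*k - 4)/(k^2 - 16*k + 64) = (k^2 - 3*k - 4)/(k^2 - 16*k + 64)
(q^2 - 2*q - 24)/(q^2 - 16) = (q - 6)/(q - 4)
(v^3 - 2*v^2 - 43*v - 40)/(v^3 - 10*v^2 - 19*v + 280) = (v + 1)/(v - 7)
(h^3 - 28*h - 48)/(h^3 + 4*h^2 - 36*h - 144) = (h + 2)/(h + 6)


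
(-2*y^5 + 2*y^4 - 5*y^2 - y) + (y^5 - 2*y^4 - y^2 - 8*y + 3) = -y^5 - 6*y^2 - 9*y + 3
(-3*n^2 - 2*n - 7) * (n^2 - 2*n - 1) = -3*n^4 + 4*n^3 + 16*n + 7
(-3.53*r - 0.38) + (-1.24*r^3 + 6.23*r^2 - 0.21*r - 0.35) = -1.24*r^3 + 6.23*r^2 - 3.74*r - 0.73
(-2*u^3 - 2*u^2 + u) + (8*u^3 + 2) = 6*u^3 - 2*u^2 + u + 2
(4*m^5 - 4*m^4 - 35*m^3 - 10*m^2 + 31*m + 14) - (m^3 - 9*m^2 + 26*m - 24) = 4*m^5 - 4*m^4 - 36*m^3 - m^2 + 5*m + 38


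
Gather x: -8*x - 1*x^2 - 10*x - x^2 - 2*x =-2*x^2 - 20*x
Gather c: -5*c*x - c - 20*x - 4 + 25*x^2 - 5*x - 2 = c*(-5*x - 1) + 25*x^2 - 25*x - 6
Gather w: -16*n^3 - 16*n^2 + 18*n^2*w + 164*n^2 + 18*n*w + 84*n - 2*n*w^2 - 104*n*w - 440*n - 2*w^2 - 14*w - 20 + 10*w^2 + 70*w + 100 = -16*n^3 + 148*n^2 - 356*n + w^2*(8 - 2*n) + w*(18*n^2 - 86*n + 56) + 80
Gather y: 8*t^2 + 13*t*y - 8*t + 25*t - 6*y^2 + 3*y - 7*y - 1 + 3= 8*t^2 + 17*t - 6*y^2 + y*(13*t - 4) + 2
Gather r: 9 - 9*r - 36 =-9*r - 27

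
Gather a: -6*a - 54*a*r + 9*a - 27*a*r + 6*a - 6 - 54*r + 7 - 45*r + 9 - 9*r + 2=a*(9 - 81*r) - 108*r + 12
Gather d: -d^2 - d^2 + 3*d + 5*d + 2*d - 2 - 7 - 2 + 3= -2*d^2 + 10*d - 8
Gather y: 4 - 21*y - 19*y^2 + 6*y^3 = 6*y^3 - 19*y^2 - 21*y + 4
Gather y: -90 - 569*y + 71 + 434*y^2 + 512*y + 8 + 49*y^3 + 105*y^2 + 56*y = 49*y^3 + 539*y^2 - y - 11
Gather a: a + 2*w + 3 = a + 2*w + 3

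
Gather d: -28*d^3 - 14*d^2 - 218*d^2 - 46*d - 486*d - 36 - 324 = -28*d^3 - 232*d^2 - 532*d - 360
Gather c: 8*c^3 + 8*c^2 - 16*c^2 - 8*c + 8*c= 8*c^3 - 8*c^2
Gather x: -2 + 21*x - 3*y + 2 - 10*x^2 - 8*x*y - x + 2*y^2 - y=-10*x^2 + x*(20 - 8*y) + 2*y^2 - 4*y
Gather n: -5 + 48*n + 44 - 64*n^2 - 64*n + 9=-64*n^2 - 16*n + 48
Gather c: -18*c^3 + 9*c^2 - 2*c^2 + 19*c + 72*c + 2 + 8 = -18*c^3 + 7*c^2 + 91*c + 10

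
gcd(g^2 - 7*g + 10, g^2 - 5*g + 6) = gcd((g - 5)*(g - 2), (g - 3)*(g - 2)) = g - 2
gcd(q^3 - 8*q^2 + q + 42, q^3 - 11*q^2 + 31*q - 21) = q^2 - 10*q + 21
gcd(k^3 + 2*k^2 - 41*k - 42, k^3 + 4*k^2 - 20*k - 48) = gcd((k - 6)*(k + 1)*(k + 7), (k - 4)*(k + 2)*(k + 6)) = 1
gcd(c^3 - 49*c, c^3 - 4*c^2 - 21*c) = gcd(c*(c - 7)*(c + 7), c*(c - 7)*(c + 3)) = c^2 - 7*c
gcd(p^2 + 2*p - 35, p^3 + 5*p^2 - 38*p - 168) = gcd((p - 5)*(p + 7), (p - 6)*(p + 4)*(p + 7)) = p + 7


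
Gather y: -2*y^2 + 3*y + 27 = -2*y^2 + 3*y + 27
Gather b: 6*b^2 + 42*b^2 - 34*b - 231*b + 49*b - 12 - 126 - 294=48*b^2 - 216*b - 432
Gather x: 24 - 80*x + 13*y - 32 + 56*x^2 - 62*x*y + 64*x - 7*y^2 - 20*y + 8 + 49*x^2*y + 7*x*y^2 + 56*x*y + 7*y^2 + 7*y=x^2*(49*y + 56) + x*(7*y^2 - 6*y - 16)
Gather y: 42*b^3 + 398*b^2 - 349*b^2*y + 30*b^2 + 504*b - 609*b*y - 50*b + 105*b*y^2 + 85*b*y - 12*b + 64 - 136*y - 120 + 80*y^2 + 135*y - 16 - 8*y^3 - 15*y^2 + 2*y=42*b^3 + 428*b^2 + 442*b - 8*y^3 + y^2*(105*b + 65) + y*(-349*b^2 - 524*b + 1) - 72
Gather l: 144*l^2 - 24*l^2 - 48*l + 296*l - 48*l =120*l^2 + 200*l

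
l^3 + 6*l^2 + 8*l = l*(l + 2)*(l + 4)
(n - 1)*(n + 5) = n^2 + 4*n - 5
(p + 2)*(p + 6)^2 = p^3 + 14*p^2 + 60*p + 72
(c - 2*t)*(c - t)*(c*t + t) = c^3*t - 3*c^2*t^2 + c^2*t + 2*c*t^3 - 3*c*t^2 + 2*t^3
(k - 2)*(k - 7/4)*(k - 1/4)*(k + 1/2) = k^4 - 7*k^3/2 + 39*k^2/16 + 43*k/32 - 7/16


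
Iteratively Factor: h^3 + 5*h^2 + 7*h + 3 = (h + 1)*(h^2 + 4*h + 3) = (h + 1)^2*(h + 3)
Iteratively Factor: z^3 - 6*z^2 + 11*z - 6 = (z - 3)*(z^2 - 3*z + 2) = (z - 3)*(z - 1)*(z - 2)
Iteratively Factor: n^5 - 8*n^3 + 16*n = (n - 2)*(n^4 + 2*n^3 - 4*n^2 - 8*n) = (n - 2)^2*(n^3 + 4*n^2 + 4*n) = (n - 2)^2*(n + 2)*(n^2 + 2*n) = n*(n - 2)^2*(n + 2)*(n + 2)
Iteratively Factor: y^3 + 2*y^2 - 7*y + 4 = (y + 4)*(y^2 - 2*y + 1) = (y - 1)*(y + 4)*(y - 1)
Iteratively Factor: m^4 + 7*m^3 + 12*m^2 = (m + 4)*(m^3 + 3*m^2) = m*(m + 4)*(m^2 + 3*m) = m*(m + 3)*(m + 4)*(m)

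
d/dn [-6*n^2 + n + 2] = 1 - 12*n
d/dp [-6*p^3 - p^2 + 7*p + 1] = -18*p^2 - 2*p + 7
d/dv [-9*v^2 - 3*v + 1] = -18*v - 3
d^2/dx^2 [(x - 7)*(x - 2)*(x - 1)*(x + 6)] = 12*x^2 - 24*x - 74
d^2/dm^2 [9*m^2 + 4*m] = 18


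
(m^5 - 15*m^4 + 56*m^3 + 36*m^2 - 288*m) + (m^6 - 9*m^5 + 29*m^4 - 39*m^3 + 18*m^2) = m^6 - 8*m^5 + 14*m^4 + 17*m^3 + 54*m^2 - 288*m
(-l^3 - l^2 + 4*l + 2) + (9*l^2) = -l^3 + 8*l^2 + 4*l + 2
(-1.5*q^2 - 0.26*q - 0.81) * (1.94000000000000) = -2.91*q^2 - 0.5044*q - 1.5714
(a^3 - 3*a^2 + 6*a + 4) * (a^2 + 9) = a^5 - 3*a^4 + 15*a^3 - 23*a^2 + 54*a + 36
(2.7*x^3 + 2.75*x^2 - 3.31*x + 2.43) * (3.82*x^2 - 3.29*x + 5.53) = 10.314*x^5 + 1.622*x^4 - 6.7607*x^3 + 35.38*x^2 - 26.299*x + 13.4379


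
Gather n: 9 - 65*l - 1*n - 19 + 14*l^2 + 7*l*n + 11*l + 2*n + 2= 14*l^2 - 54*l + n*(7*l + 1) - 8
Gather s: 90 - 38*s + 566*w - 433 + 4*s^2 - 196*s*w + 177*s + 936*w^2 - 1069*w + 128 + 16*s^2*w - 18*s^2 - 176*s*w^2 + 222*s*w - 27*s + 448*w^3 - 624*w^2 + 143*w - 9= s^2*(16*w - 14) + s*(-176*w^2 + 26*w + 112) + 448*w^3 + 312*w^2 - 360*w - 224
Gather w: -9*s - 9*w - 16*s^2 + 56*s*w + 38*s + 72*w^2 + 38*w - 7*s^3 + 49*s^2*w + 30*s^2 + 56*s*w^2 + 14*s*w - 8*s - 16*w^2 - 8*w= -7*s^3 + 14*s^2 + 21*s + w^2*(56*s + 56) + w*(49*s^2 + 70*s + 21)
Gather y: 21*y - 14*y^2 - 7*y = -14*y^2 + 14*y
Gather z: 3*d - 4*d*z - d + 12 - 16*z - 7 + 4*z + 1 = 2*d + z*(-4*d - 12) + 6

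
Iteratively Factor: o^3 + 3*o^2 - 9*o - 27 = (o + 3)*(o^2 - 9) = (o + 3)^2*(o - 3)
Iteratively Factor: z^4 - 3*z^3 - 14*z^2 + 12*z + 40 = (z + 2)*(z^3 - 5*z^2 - 4*z + 20) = (z - 5)*(z + 2)*(z^2 - 4) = (z - 5)*(z - 2)*(z + 2)*(z + 2)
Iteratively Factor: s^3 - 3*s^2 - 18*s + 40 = (s + 4)*(s^2 - 7*s + 10) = (s - 2)*(s + 4)*(s - 5)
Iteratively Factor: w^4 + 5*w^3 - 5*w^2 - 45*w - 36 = (w + 4)*(w^3 + w^2 - 9*w - 9) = (w - 3)*(w + 4)*(w^2 + 4*w + 3) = (w - 3)*(w + 3)*(w + 4)*(w + 1)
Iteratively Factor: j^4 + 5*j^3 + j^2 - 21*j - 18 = (j + 3)*(j^3 + 2*j^2 - 5*j - 6) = (j - 2)*(j + 3)*(j^2 + 4*j + 3) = (j - 2)*(j + 3)^2*(j + 1)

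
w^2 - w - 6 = (w - 3)*(w + 2)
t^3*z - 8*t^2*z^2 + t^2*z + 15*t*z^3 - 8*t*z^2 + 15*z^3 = (t - 5*z)*(t - 3*z)*(t*z + z)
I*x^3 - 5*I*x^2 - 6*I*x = x*(x - 6)*(I*x + I)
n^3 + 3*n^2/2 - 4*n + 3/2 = (n - 1)*(n - 1/2)*(n + 3)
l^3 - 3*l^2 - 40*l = l*(l - 8)*(l + 5)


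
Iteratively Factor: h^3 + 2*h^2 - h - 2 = (h + 2)*(h^2 - 1) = (h - 1)*(h + 2)*(h + 1)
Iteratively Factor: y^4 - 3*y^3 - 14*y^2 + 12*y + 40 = (y - 5)*(y^3 + 2*y^2 - 4*y - 8) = (y - 5)*(y - 2)*(y^2 + 4*y + 4) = (y - 5)*(y - 2)*(y + 2)*(y + 2)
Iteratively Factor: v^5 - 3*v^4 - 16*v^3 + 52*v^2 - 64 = (v - 4)*(v^4 + v^3 - 12*v^2 + 4*v + 16) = (v - 4)*(v + 4)*(v^3 - 3*v^2 + 4) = (v - 4)*(v + 1)*(v + 4)*(v^2 - 4*v + 4) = (v - 4)*(v - 2)*(v + 1)*(v + 4)*(v - 2)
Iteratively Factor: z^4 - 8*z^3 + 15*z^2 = (z - 3)*(z^3 - 5*z^2) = z*(z - 3)*(z^2 - 5*z) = z*(z - 5)*(z - 3)*(z)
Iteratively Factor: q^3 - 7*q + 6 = (q - 2)*(q^2 + 2*q - 3) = (q - 2)*(q + 3)*(q - 1)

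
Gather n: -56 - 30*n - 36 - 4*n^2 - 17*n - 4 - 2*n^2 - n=-6*n^2 - 48*n - 96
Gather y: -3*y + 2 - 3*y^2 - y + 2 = -3*y^2 - 4*y + 4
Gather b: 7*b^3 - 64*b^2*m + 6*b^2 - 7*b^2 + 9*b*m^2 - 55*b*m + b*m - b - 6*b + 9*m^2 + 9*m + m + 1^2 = 7*b^3 + b^2*(-64*m - 1) + b*(9*m^2 - 54*m - 7) + 9*m^2 + 10*m + 1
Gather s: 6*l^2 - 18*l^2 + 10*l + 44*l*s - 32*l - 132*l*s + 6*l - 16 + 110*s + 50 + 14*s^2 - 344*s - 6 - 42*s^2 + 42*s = -12*l^2 - 16*l - 28*s^2 + s*(-88*l - 192) + 28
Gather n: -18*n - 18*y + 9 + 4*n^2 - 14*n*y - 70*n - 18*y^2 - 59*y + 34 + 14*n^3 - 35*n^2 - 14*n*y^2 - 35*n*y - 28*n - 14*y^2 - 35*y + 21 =14*n^3 - 31*n^2 + n*(-14*y^2 - 49*y - 116) - 32*y^2 - 112*y + 64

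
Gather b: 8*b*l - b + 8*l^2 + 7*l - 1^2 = b*(8*l - 1) + 8*l^2 + 7*l - 1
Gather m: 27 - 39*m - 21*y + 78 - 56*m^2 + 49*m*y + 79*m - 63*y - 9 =-56*m^2 + m*(49*y + 40) - 84*y + 96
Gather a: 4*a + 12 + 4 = 4*a + 16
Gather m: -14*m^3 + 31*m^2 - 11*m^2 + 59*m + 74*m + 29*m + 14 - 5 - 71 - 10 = -14*m^3 + 20*m^2 + 162*m - 72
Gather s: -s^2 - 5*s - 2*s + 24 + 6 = -s^2 - 7*s + 30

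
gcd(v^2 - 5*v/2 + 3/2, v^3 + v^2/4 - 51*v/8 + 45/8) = v - 3/2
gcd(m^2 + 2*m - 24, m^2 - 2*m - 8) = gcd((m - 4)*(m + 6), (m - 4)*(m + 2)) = m - 4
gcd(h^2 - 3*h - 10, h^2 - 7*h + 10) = h - 5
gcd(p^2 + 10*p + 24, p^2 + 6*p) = p + 6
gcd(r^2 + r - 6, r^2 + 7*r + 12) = r + 3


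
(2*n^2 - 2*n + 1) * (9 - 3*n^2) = -6*n^4 + 6*n^3 + 15*n^2 - 18*n + 9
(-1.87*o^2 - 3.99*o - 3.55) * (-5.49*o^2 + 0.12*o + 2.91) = 10.2663*o^4 + 21.6807*o^3 + 13.569*o^2 - 12.0369*o - 10.3305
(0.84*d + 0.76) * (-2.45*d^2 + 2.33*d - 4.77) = -2.058*d^3 + 0.0952*d^2 - 2.236*d - 3.6252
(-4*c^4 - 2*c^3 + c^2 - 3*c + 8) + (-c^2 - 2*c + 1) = -4*c^4 - 2*c^3 - 5*c + 9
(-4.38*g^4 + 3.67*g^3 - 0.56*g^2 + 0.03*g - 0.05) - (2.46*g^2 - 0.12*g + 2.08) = -4.38*g^4 + 3.67*g^3 - 3.02*g^2 + 0.15*g - 2.13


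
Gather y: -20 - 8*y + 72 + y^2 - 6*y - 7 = y^2 - 14*y + 45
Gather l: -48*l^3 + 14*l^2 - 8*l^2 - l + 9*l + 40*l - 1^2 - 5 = -48*l^3 + 6*l^2 + 48*l - 6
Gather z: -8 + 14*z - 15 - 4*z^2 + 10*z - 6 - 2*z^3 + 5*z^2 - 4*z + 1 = -2*z^3 + z^2 + 20*z - 28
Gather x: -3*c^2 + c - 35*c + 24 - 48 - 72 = -3*c^2 - 34*c - 96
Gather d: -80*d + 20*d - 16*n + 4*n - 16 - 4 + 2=-60*d - 12*n - 18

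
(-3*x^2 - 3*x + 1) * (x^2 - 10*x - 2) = -3*x^4 + 27*x^3 + 37*x^2 - 4*x - 2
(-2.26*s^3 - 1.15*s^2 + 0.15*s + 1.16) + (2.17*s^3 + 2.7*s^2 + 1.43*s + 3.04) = -0.0899999999999999*s^3 + 1.55*s^2 + 1.58*s + 4.2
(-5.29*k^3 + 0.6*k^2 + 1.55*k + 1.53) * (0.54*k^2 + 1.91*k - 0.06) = -2.8566*k^5 - 9.7799*k^4 + 2.3004*k^3 + 3.7507*k^2 + 2.8293*k - 0.0918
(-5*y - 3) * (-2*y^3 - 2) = 10*y^4 + 6*y^3 + 10*y + 6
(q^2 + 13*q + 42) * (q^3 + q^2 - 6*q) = q^5 + 14*q^4 + 49*q^3 - 36*q^2 - 252*q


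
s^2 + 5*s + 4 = (s + 1)*(s + 4)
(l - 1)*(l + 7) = l^2 + 6*l - 7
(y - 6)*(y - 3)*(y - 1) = y^3 - 10*y^2 + 27*y - 18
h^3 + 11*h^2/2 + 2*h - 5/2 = (h - 1/2)*(h + 1)*(h + 5)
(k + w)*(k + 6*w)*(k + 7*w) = k^3 + 14*k^2*w + 55*k*w^2 + 42*w^3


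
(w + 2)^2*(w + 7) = w^3 + 11*w^2 + 32*w + 28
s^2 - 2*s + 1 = (s - 1)^2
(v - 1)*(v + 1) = v^2 - 1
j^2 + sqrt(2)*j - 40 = (j - 4*sqrt(2))*(j + 5*sqrt(2))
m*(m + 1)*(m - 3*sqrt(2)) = m^3 - 3*sqrt(2)*m^2 + m^2 - 3*sqrt(2)*m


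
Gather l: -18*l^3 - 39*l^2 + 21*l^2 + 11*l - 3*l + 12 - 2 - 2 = -18*l^3 - 18*l^2 + 8*l + 8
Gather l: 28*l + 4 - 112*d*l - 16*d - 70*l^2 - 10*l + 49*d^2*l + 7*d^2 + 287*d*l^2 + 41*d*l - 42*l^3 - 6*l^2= 7*d^2 - 16*d - 42*l^3 + l^2*(287*d - 76) + l*(49*d^2 - 71*d + 18) + 4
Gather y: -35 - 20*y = -20*y - 35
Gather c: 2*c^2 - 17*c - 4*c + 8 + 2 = 2*c^2 - 21*c + 10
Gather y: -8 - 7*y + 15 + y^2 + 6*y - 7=y^2 - y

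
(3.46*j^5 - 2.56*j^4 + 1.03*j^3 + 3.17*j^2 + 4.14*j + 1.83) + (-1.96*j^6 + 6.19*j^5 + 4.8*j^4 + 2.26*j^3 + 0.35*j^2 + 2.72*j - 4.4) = -1.96*j^6 + 9.65*j^5 + 2.24*j^4 + 3.29*j^3 + 3.52*j^2 + 6.86*j - 2.57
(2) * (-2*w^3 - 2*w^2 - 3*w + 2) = -4*w^3 - 4*w^2 - 6*w + 4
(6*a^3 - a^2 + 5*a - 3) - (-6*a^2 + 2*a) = 6*a^3 + 5*a^2 + 3*a - 3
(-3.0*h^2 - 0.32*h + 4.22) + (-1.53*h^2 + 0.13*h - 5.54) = -4.53*h^2 - 0.19*h - 1.32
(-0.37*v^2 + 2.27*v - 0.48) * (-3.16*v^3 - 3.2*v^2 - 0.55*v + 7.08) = 1.1692*v^5 - 5.9892*v^4 - 5.5437*v^3 - 2.3321*v^2 + 16.3356*v - 3.3984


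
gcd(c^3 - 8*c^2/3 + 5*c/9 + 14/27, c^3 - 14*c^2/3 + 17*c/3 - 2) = c - 2/3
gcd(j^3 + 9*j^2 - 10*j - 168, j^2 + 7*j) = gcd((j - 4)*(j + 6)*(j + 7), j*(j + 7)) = j + 7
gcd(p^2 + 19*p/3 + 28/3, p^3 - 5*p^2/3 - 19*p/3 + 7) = p + 7/3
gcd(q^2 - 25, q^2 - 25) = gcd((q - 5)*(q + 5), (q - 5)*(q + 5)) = q^2 - 25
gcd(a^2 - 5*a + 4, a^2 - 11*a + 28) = a - 4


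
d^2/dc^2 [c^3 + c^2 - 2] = 6*c + 2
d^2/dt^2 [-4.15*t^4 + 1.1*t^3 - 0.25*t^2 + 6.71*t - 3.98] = -49.8*t^2 + 6.6*t - 0.5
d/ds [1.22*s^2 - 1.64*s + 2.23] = 2.44*s - 1.64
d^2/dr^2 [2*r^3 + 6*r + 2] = 12*r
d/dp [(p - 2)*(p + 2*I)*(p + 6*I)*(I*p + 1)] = 4*I*p^3 + p^2*(-21 - 6*I) + p*(28 - 8*I) - 12 + 8*I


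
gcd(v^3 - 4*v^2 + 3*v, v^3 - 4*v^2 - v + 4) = v - 1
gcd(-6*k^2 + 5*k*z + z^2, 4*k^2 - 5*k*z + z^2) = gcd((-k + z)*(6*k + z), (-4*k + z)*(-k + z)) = -k + z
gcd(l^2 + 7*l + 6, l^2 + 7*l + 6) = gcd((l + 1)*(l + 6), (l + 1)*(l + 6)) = l^2 + 7*l + 6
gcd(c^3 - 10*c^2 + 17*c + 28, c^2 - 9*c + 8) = 1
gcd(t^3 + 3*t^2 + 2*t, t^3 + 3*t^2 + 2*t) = t^3 + 3*t^2 + 2*t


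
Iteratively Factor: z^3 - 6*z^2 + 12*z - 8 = (z - 2)*(z^2 - 4*z + 4) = (z - 2)^2*(z - 2)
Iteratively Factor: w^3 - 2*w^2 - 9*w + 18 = (w - 2)*(w^2 - 9) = (w - 3)*(w - 2)*(w + 3)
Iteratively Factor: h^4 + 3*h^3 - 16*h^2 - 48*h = (h + 3)*(h^3 - 16*h) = (h + 3)*(h + 4)*(h^2 - 4*h) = (h - 4)*(h + 3)*(h + 4)*(h)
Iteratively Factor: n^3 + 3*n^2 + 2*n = (n + 2)*(n^2 + n) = (n + 1)*(n + 2)*(n)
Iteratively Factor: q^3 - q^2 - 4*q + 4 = (q + 2)*(q^2 - 3*q + 2) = (q - 1)*(q + 2)*(q - 2)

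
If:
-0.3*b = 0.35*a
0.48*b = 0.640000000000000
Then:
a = -1.14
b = 1.33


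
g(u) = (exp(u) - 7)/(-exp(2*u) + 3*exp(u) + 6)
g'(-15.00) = 0.00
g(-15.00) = -1.17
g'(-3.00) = 0.03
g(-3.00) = -1.13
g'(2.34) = -0.02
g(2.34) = -0.05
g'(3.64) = 0.02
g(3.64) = -0.02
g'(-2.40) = 0.06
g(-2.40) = -1.10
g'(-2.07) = 0.08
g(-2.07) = -1.08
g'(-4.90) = 0.01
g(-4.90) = -1.16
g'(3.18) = 0.03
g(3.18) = -0.03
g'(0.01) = 0.22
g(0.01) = -0.75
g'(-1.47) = 0.12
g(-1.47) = -1.02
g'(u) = (exp(u) - 7)*(2*exp(2*u) - 3*exp(u))/(-exp(2*u) + 3*exp(u) + 6)^2 + exp(u)/(-exp(2*u) + 3*exp(u) + 6) = ((exp(u) - 7)*(2*exp(u) - 3) - exp(2*u) + 3*exp(u) + 6)*exp(u)/(-exp(2*u) + 3*exp(u) + 6)^2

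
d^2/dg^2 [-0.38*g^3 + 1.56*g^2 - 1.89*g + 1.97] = 3.12 - 2.28*g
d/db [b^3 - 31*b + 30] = 3*b^2 - 31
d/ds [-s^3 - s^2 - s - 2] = -3*s^2 - 2*s - 1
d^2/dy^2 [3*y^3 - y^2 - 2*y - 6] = 18*y - 2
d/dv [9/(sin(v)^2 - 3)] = -36*sin(2*v)/(cos(2*v) + 5)^2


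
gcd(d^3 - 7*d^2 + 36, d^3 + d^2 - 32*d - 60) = d^2 - 4*d - 12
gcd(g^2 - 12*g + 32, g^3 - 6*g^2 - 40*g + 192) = g^2 - 12*g + 32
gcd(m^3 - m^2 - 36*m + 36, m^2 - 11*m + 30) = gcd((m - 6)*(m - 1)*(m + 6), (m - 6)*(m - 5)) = m - 6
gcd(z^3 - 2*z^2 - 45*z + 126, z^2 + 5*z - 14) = z + 7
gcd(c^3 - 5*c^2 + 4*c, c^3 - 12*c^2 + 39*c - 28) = c^2 - 5*c + 4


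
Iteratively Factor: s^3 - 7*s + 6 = (s + 3)*(s^2 - 3*s + 2) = (s - 2)*(s + 3)*(s - 1)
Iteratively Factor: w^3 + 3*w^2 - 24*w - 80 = (w - 5)*(w^2 + 8*w + 16) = (w - 5)*(w + 4)*(w + 4)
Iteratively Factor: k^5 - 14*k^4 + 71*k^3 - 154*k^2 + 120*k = (k - 2)*(k^4 - 12*k^3 + 47*k^2 - 60*k) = k*(k - 2)*(k^3 - 12*k^2 + 47*k - 60) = k*(k - 4)*(k - 2)*(k^2 - 8*k + 15) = k*(k - 4)*(k - 3)*(k - 2)*(k - 5)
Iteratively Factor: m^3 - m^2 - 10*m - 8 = (m + 1)*(m^2 - 2*m - 8) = (m - 4)*(m + 1)*(m + 2)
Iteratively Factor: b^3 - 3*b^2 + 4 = (b - 2)*(b^2 - b - 2) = (b - 2)*(b + 1)*(b - 2)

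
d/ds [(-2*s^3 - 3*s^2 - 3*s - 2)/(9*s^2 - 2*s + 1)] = (-18*s^4 + 8*s^3 + 27*s^2 + 30*s - 7)/(81*s^4 - 36*s^3 + 22*s^2 - 4*s + 1)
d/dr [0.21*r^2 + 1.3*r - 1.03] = 0.42*r + 1.3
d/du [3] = 0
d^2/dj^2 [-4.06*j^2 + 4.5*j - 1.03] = -8.12000000000000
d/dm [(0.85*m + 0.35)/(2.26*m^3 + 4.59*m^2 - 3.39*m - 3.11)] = (1.921*m^3 + 3.9015*m^2 - 2.8815*m - (0.85*m + 0.35)*(6.78*m^2 + 9.18*m - 3.39) - 2.6435)/(2.26*m^3 + 4.59*m^2 - 3.39*m - 3.11)^2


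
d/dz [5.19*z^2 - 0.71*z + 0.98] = 10.38*z - 0.71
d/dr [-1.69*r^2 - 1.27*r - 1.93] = -3.38*r - 1.27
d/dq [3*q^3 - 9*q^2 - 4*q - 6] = 9*q^2 - 18*q - 4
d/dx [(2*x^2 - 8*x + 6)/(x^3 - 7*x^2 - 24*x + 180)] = 2*(-x^3 + 2*x^2 - 49*x + 108)/(x^5 - 8*x^4 - 47*x^3 + 414*x^2 + 540*x - 5400)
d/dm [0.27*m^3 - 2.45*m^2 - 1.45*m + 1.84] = 0.81*m^2 - 4.9*m - 1.45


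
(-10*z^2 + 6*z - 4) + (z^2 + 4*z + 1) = -9*z^2 + 10*z - 3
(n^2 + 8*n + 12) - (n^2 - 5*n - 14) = 13*n + 26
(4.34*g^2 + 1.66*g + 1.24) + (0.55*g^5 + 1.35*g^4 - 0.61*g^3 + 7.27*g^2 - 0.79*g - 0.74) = 0.55*g^5 + 1.35*g^4 - 0.61*g^3 + 11.61*g^2 + 0.87*g + 0.5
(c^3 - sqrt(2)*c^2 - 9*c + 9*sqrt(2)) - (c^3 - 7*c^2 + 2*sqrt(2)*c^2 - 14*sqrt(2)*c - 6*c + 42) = -3*sqrt(2)*c^2 + 7*c^2 - 3*c + 14*sqrt(2)*c - 42 + 9*sqrt(2)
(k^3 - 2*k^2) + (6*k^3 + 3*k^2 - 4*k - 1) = 7*k^3 + k^2 - 4*k - 1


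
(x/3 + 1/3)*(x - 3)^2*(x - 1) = x^4/3 - 2*x^3 + 8*x^2/3 + 2*x - 3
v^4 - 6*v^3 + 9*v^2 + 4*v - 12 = (v - 3)*(v - 2)^2*(v + 1)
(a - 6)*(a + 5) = a^2 - a - 30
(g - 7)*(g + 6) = g^2 - g - 42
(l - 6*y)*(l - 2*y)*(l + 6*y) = l^3 - 2*l^2*y - 36*l*y^2 + 72*y^3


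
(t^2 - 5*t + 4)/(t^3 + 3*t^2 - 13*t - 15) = (t^2 - 5*t + 4)/(t^3 + 3*t^2 - 13*t - 15)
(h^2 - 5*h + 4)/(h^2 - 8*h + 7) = (h - 4)/(h - 7)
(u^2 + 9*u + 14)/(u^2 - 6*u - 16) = (u + 7)/(u - 8)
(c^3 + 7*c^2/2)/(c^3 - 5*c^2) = (c + 7/2)/(c - 5)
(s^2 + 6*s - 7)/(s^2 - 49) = (s - 1)/(s - 7)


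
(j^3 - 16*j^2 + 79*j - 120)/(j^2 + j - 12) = (j^2 - 13*j + 40)/(j + 4)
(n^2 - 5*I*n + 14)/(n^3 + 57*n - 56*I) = (n + 2*I)/(n^2 + 7*I*n + 8)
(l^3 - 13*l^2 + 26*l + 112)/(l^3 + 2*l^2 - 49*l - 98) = (l - 8)/(l + 7)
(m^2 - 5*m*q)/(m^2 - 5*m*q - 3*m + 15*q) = m/(m - 3)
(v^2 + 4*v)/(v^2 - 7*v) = (v + 4)/(v - 7)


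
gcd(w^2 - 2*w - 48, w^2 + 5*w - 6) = w + 6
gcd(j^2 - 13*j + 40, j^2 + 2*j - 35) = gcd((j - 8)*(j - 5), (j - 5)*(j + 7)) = j - 5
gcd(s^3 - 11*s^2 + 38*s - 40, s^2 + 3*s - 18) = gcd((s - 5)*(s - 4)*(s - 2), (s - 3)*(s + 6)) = 1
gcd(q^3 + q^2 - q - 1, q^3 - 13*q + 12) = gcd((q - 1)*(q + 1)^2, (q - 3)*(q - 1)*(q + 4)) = q - 1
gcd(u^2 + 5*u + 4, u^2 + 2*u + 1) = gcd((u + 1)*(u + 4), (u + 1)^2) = u + 1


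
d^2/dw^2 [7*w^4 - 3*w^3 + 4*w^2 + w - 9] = 84*w^2 - 18*w + 8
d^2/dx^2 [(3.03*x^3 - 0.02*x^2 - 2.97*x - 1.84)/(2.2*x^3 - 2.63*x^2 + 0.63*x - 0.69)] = (34.86956*x^6 - 111.44628*x^5 + 51.6001199999999*x^4 + 128.40311*x^3 - 153.450618*x^2 + 42.526908*x + 2.616342)/(10.648*x^9 - 38.1876*x^8 + 54.79914*x^7 - 50.081327*x^6 + 39.646521*x^5 - 23.187564*x^4 + 10.251873*x^3 - 4.578012*x^2 + 0.899829*x - 0.328509)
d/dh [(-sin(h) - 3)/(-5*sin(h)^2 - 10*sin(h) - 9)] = (-30*sin(h) + 5*cos(h)^2 - 26)*cos(h)/(5*sin(h)^2 + 10*sin(h) + 9)^2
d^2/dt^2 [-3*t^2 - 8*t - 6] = -6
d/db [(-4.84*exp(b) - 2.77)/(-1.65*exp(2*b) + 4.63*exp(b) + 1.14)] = (-7.986*exp(2*b) - 9.141*exp(b) + 7.3075)*exp(b)/(2.7225*exp(4*b) - 15.279*exp(3*b) + 17.6749*exp(2*b) + 10.5564*exp(b) + 1.2996)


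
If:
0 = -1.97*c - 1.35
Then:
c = -0.69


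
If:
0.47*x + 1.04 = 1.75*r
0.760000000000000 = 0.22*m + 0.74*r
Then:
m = 1.45558441558442 - 0.903376623376623*x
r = 0.268571428571429*x + 0.594285714285714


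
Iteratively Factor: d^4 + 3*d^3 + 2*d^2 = (d + 1)*(d^3 + 2*d^2) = (d + 1)*(d + 2)*(d^2) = d*(d + 1)*(d + 2)*(d)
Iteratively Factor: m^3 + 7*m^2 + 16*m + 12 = (m + 2)*(m^2 + 5*m + 6) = (m + 2)^2*(m + 3)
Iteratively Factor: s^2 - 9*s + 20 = (s - 4)*(s - 5)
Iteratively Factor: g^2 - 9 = (g + 3)*(g - 3)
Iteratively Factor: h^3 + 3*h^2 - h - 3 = (h + 3)*(h^2 - 1) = (h - 1)*(h + 3)*(h + 1)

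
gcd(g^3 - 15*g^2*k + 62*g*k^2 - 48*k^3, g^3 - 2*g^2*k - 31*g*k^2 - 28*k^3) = 1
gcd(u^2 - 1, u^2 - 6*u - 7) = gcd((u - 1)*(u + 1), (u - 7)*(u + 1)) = u + 1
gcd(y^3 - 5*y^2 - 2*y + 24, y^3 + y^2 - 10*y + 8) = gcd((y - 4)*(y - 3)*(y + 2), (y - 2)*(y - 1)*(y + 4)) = 1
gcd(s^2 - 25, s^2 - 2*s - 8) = 1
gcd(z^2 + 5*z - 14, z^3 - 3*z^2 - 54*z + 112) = z^2 + 5*z - 14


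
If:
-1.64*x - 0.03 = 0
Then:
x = -0.02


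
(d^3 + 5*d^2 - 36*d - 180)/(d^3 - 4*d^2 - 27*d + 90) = (d + 6)/(d - 3)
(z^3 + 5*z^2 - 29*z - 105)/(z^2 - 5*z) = z + 10 + 21/z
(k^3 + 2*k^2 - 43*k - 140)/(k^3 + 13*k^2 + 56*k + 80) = (k - 7)/(k + 4)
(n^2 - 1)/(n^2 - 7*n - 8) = (n - 1)/(n - 8)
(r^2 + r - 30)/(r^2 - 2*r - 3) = (-r^2 - r + 30)/(-r^2 + 2*r + 3)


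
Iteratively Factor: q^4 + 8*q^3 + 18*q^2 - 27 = (q + 3)*(q^3 + 5*q^2 + 3*q - 9) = (q - 1)*(q + 3)*(q^2 + 6*q + 9) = (q - 1)*(q + 3)^2*(q + 3)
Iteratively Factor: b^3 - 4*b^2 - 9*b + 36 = (b - 4)*(b^2 - 9) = (b - 4)*(b - 3)*(b + 3)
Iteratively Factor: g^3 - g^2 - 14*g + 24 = (g + 4)*(g^2 - 5*g + 6) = (g - 2)*(g + 4)*(g - 3)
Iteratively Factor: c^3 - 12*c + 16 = (c - 2)*(c^2 + 2*c - 8) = (c - 2)^2*(c + 4)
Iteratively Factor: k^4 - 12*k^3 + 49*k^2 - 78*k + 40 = (k - 2)*(k^3 - 10*k^2 + 29*k - 20) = (k - 4)*(k - 2)*(k^2 - 6*k + 5) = (k - 4)*(k - 2)*(k - 1)*(k - 5)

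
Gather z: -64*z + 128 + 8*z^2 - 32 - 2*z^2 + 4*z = 6*z^2 - 60*z + 96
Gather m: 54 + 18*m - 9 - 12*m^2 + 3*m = -12*m^2 + 21*m + 45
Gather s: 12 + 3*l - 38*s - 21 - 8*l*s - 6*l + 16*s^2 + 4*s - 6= -3*l + 16*s^2 + s*(-8*l - 34) - 15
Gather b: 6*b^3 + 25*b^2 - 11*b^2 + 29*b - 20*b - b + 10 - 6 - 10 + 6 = 6*b^3 + 14*b^2 + 8*b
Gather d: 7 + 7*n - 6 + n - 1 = 8*n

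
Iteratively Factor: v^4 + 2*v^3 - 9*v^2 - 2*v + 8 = (v + 1)*(v^3 + v^2 - 10*v + 8) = (v + 1)*(v + 4)*(v^2 - 3*v + 2) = (v - 1)*(v + 1)*(v + 4)*(v - 2)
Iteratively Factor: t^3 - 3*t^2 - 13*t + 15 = (t + 3)*(t^2 - 6*t + 5) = (t - 5)*(t + 3)*(t - 1)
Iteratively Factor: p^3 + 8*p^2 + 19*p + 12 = (p + 1)*(p^2 + 7*p + 12) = (p + 1)*(p + 3)*(p + 4)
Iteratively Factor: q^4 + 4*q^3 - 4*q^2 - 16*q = (q)*(q^3 + 4*q^2 - 4*q - 16) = q*(q + 2)*(q^2 + 2*q - 8) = q*(q - 2)*(q + 2)*(q + 4)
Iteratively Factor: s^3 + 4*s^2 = (s)*(s^2 + 4*s) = s*(s + 4)*(s)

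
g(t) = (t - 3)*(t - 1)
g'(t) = 2*t - 4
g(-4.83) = 45.65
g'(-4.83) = -13.66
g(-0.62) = 5.86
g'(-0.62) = -5.24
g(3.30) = 0.69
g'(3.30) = 2.60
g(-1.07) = 8.42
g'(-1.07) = -6.14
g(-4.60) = 42.56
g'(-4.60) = -13.20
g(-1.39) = 10.49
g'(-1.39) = -6.78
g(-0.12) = 3.49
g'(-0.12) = -4.24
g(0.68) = 0.74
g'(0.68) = -2.64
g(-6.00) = 63.00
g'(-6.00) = -16.00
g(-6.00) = 63.00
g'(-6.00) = -16.00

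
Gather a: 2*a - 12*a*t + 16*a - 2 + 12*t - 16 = a*(18 - 12*t) + 12*t - 18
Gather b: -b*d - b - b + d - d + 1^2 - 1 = b*(-d - 2)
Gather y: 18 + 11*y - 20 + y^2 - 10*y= y^2 + y - 2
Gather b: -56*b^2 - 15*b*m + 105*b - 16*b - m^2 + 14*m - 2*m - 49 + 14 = -56*b^2 + b*(89 - 15*m) - m^2 + 12*m - 35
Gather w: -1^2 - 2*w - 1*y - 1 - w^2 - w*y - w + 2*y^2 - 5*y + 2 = -w^2 + w*(-y - 3) + 2*y^2 - 6*y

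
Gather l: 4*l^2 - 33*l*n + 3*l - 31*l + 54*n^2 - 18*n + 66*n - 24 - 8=4*l^2 + l*(-33*n - 28) + 54*n^2 + 48*n - 32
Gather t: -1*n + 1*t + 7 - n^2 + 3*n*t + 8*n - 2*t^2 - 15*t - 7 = -n^2 + 7*n - 2*t^2 + t*(3*n - 14)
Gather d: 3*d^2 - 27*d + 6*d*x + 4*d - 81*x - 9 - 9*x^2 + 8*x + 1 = 3*d^2 + d*(6*x - 23) - 9*x^2 - 73*x - 8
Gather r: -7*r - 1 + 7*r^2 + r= 7*r^2 - 6*r - 1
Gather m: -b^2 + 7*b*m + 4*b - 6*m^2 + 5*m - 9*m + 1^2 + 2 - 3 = -b^2 + 4*b - 6*m^2 + m*(7*b - 4)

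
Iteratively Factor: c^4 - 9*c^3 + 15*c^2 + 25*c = (c)*(c^3 - 9*c^2 + 15*c + 25) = c*(c - 5)*(c^2 - 4*c - 5) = c*(c - 5)*(c + 1)*(c - 5)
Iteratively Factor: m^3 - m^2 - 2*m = (m - 2)*(m^2 + m) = (m - 2)*(m + 1)*(m)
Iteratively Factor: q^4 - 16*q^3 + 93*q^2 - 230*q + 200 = (q - 4)*(q^3 - 12*q^2 + 45*q - 50) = (q - 5)*(q - 4)*(q^2 - 7*q + 10) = (q - 5)*(q - 4)*(q - 2)*(q - 5)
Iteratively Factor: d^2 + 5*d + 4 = (d + 1)*(d + 4)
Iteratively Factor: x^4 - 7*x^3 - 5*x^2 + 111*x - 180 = (x - 3)*(x^3 - 4*x^2 - 17*x + 60) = (x - 3)*(x + 4)*(x^2 - 8*x + 15) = (x - 5)*(x - 3)*(x + 4)*(x - 3)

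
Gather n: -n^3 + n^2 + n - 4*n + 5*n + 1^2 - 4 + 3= -n^3 + n^2 + 2*n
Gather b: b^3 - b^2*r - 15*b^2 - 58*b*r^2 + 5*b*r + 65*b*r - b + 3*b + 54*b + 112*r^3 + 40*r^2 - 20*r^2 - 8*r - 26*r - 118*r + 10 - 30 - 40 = b^3 + b^2*(-r - 15) + b*(-58*r^2 + 70*r + 56) + 112*r^3 + 20*r^2 - 152*r - 60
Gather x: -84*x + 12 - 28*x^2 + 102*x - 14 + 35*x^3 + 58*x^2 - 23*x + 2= 35*x^3 + 30*x^2 - 5*x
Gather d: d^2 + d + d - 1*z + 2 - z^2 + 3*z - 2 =d^2 + 2*d - z^2 + 2*z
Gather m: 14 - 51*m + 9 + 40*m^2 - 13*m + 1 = 40*m^2 - 64*m + 24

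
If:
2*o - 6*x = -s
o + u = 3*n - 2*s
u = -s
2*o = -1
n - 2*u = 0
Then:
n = -1/7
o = -1/2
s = 1/14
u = -1/14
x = -13/84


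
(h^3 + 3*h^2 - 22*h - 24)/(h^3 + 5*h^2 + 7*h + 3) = (h^2 + 2*h - 24)/(h^2 + 4*h + 3)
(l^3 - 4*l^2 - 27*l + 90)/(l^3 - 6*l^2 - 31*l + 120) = (l - 6)/(l - 8)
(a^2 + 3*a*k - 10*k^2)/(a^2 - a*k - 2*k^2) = (a + 5*k)/(a + k)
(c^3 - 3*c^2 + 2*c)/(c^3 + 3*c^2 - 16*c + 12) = c/(c + 6)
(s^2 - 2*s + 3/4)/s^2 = 1 - 2/s + 3/(4*s^2)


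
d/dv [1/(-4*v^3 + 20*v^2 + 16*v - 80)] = (3*v^2 - 10*v - 4)/(4*(v^3 - 5*v^2 - 4*v + 20)^2)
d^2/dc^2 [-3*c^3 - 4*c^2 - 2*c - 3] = -18*c - 8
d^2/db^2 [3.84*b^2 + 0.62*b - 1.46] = 7.68000000000000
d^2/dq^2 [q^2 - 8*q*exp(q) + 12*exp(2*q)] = -8*q*exp(q) + 48*exp(2*q) - 16*exp(q) + 2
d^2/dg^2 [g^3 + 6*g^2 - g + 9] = 6*g + 12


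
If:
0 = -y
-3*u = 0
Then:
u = 0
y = 0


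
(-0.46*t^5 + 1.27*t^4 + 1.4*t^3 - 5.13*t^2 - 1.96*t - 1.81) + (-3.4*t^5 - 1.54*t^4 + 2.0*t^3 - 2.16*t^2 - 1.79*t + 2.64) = -3.86*t^5 - 0.27*t^4 + 3.4*t^3 - 7.29*t^2 - 3.75*t + 0.83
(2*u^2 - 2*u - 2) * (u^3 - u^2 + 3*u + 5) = 2*u^5 - 4*u^4 + 6*u^3 + 6*u^2 - 16*u - 10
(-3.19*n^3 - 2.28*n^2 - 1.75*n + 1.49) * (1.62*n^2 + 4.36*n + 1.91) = -5.1678*n^5 - 17.602*n^4 - 18.8687*n^3 - 9.571*n^2 + 3.1539*n + 2.8459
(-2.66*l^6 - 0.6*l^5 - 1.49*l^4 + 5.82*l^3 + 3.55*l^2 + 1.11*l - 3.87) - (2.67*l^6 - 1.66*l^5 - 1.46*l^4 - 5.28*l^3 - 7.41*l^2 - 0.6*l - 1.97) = -5.33*l^6 + 1.06*l^5 - 0.03*l^4 + 11.1*l^3 + 10.96*l^2 + 1.71*l - 1.9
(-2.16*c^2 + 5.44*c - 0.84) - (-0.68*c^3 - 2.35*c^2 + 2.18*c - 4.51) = 0.68*c^3 + 0.19*c^2 + 3.26*c + 3.67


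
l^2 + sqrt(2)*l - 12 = (l - 2*sqrt(2))*(l + 3*sqrt(2))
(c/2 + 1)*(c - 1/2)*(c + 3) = c^3/2 + 9*c^2/4 + 7*c/4 - 3/2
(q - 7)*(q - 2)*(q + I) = q^3 - 9*q^2 + I*q^2 + 14*q - 9*I*q + 14*I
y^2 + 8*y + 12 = (y + 2)*(y + 6)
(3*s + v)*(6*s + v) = 18*s^2 + 9*s*v + v^2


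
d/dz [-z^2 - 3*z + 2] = -2*z - 3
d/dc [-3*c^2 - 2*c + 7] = -6*c - 2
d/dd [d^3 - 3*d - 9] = 3*d^2 - 3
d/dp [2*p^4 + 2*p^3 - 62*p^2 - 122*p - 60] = 8*p^3 + 6*p^2 - 124*p - 122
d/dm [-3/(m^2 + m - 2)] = 3*(2*m + 1)/(m^2 + m - 2)^2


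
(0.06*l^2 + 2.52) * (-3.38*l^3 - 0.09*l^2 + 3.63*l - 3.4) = -0.2028*l^5 - 0.0054*l^4 - 8.2998*l^3 - 0.4308*l^2 + 9.1476*l - 8.568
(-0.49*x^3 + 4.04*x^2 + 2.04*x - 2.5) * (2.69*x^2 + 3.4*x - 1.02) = -1.3181*x^5 + 9.2016*x^4 + 19.7234*x^3 - 3.9098*x^2 - 10.5808*x + 2.55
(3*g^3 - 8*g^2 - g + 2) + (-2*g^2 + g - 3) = 3*g^3 - 10*g^2 - 1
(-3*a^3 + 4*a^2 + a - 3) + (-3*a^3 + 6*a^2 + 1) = -6*a^3 + 10*a^2 + a - 2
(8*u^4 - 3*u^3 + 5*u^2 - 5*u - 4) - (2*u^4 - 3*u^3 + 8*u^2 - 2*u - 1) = 6*u^4 - 3*u^2 - 3*u - 3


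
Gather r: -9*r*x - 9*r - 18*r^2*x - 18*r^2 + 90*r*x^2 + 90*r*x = r^2*(-18*x - 18) + r*(90*x^2 + 81*x - 9)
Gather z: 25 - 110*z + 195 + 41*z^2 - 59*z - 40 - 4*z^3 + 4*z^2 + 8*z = -4*z^3 + 45*z^2 - 161*z + 180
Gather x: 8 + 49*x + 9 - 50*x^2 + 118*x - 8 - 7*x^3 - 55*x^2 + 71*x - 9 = -7*x^3 - 105*x^2 + 238*x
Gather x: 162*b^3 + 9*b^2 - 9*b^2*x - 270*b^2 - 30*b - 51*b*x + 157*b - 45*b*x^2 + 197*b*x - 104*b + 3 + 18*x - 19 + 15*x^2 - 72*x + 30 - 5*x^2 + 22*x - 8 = 162*b^3 - 261*b^2 + 23*b + x^2*(10 - 45*b) + x*(-9*b^2 + 146*b - 32) + 6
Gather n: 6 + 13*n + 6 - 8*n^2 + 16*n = -8*n^2 + 29*n + 12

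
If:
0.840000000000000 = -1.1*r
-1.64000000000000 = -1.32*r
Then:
No Solution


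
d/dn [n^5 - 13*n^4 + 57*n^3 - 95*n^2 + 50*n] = 5*n^4 - 52*n^3 + 171*n^2 - 190*n + 50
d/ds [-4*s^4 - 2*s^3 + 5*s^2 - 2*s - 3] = -16*s^3 - 6*s^2 + 10*s - 2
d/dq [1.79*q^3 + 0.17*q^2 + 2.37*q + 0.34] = 5.37*q^2 + 0.34*q + 2.37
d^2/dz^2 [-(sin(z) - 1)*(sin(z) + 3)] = 2*sin(z) - 2*cos(2*z)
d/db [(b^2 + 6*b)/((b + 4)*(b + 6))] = 4/(b^2 + 8*b + 16)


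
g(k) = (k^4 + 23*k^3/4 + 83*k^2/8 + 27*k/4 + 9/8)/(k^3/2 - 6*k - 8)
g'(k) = (6 - 3*k^2/2)*(k^4 + 23*k^3/4 + 83*k^2/8 + 27*k/4 + 9/8)/(k^3/2 - 6*k - 8)^2 + (4*k^3 + 69*k^2/4 + 83*k/4 + 27/4)/(k^3/2 - 6*k - 8) = (8*k^5 - 16*k^4 - 339*k^3 - 1046*k^2 - 1139*k - 378)/(4*(k^5 - 2*k^4 - 20*k^3 + 8*k^2 + 128*k + 128))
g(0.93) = -1.65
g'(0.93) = -2.76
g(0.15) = -0.27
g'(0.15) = -0.97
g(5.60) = 51.02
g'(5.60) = -15.74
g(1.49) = -3.81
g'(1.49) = -5.17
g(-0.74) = 0.06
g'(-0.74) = 0.13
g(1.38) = -3.27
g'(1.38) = -4.58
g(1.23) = -2.64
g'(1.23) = -3.87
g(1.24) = -2.68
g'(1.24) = -3.92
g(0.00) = -0.14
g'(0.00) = -0.74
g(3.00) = -28.08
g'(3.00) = -43.43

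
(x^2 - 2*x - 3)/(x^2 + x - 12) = (x + 1)/(x + 4)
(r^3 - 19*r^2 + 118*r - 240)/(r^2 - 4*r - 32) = (r^2 - 11*r + 30)/(r + 4)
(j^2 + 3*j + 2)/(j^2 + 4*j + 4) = (j + 1)/(j + 2)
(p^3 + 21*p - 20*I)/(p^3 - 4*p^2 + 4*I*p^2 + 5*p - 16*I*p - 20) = (p - 4*I)/(p - 4)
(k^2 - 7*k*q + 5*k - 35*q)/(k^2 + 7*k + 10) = (k - 7*q)/(k + 2)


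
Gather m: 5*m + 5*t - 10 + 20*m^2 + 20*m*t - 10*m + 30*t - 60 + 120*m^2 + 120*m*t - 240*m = 140*m^2 + m*(140*t - 245) + 35*t - 70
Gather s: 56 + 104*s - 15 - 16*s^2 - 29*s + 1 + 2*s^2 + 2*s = -14*s^2 + 77*s + 42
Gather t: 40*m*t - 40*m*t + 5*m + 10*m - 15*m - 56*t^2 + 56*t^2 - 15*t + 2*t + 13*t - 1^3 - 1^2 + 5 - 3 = 0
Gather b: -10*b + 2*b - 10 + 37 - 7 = 20 - 8*b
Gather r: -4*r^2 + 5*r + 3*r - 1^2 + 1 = -4*r^2 + 8*r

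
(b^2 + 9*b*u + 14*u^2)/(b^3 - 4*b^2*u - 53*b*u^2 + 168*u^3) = (b + 2*u)/(b^2 - 11*b*u + 24*u^2)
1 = 1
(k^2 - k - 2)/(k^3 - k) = (k - 2)/(k*(k - 1))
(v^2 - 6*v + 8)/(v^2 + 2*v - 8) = (v - 4)/(v + 4)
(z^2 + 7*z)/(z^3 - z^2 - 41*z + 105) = z/(z^2 - 8*z + 15)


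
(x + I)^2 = x^2 + 2*I*x - 1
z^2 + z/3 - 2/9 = (z - 1/3)*(z + 2/3)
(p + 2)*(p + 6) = p^2 + 8*p + 12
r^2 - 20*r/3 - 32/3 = (r - 8)*(r + 4/3)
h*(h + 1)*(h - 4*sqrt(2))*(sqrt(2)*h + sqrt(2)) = sqrt(2)*h^4 - 8*h^3 + 2*sqrt(2)*h^3 - 16*h^2 + sqrt(2)*h^2 - 8*h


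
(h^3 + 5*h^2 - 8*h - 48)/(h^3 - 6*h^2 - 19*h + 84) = (h + 4)/(h - 7)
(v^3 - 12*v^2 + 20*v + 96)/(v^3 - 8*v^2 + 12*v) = (v^2 - 6*v - 16)/(v*(v - 2))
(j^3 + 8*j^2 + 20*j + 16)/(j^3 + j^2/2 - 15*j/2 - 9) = 2*(j^2 + 6*j + 8)/(2*j^2 - 3*j - 9)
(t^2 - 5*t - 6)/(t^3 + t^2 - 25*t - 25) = (t - 6)/(t^2 - 25)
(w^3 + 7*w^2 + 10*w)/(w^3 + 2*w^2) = (w + 5)/w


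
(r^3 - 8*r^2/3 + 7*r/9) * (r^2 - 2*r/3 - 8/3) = r^5 - 10*r^4/3 - r^3/9 + 178*r^2/27 - 56*r/27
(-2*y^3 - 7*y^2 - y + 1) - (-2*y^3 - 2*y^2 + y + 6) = -5*y^2 - 2*y - 5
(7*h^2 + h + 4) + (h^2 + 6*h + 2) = 8*h^2 + 7*h + 6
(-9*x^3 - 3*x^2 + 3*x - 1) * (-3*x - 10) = 27*x^4 + 99*x^3 + 21*x^2 - 27*x + 10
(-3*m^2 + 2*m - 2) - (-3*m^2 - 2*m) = 4*m - 2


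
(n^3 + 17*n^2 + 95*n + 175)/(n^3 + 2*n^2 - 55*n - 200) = (n + 7)/(n - 8)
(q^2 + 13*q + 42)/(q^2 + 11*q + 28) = (q + 6)/(q + 4)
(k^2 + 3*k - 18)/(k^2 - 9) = (k + 6)/(k + 3)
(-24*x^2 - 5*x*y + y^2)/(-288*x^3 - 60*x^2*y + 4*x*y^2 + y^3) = (3*x + y)/(36*x^2 + 12*x*y + y^2)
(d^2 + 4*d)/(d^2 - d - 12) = d*(d + 4)/(d^2 - d - 12)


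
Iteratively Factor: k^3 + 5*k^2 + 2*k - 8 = (k + 4)*(k^2 + k - 2) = (k + 2)*(k + 4)*(k - 1)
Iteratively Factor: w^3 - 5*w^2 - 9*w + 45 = (w - 3)*(w^2 - 2*w - 15) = (w - 3)*(w + 3)*(w - 5)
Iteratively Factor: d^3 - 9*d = (d)*(d^2 - 9) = d*(d + 3)*(d - 3)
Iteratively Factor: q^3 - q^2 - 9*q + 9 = (q - 1)*(q^2 - 9) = (q - 3)*(q - 1)*(q + 3)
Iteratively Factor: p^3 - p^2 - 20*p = (p)*(p^2 - p - 20) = p*(p - 5)*(p + 4)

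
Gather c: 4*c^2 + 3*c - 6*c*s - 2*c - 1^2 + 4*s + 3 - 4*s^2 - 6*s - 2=4*c^2 + c*(1 - 6*s) - 4*s^2 - 2*s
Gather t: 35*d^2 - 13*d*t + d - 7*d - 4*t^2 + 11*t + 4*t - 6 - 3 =35*d^2 - 6*d - 4*t^2 + t*(15 - 13*d) - 9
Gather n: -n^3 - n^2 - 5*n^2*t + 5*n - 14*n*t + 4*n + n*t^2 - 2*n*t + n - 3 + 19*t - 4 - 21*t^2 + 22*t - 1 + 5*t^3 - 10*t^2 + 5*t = -n^3 + n^2*(-5*t - 1) + n*(t^2 - 16*t + 10) + 5*t^3 - 31*t^2 + 46*t - 8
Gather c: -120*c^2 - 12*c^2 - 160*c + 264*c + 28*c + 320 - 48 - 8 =-132*c^2 + 132*c + 264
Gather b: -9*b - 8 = -9*b - 8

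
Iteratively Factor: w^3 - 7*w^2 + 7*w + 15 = (w + 1)*(w^2 - 8*w + 15) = (w - 5)*(w + 1)*(w - 3)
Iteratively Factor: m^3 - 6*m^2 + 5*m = (m - 1)*(m^2 - 5*m) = m*(m - 1)*(m - 5)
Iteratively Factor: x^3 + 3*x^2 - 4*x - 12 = (x + 3)*(x^2 - 4) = (x - 2)*(x + 3)*(x + 2)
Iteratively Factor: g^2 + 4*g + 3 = (g + 1)*(g + 3)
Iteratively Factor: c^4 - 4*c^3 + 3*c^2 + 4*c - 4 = (c - 2)*(c^3 - 2*c^2 - c + 2) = (c - 2)*(c - 1)*(c^2 - c - 2) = (c - 2)^2*(c - 1)*(c + 1)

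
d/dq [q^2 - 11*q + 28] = 2*q - 11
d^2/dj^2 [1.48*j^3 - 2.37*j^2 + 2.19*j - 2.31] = 8.88*j - 4.74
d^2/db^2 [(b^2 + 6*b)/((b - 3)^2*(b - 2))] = 2*(b^4 + 24*b^3 - 72*b^2 - 96*b + 288)/(b^7 - 18*b^6 + 138*b^5 - 584*b^4 + 1473*b^3 - 2214*b^2 + 1836*b - 648)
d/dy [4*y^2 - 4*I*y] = 8*y - 4*I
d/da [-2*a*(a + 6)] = -4*a - 12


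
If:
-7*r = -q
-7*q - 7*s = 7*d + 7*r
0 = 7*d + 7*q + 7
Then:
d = 7*s - 8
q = 7 - 7*s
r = 1 - s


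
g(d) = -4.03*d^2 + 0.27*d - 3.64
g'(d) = 0.27 - 8.06*d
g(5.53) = -125.39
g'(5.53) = -44.30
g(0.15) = -3.69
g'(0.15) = -0.94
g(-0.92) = -7.30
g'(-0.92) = 7.69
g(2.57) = -29.56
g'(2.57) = -20.44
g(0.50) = -4.51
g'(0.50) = -3.76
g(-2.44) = -28.29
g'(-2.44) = 19.94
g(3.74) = -59.00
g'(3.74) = -29.87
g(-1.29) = -10.69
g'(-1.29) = 10.67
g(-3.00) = -40.72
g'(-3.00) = 24.45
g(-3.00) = -40.72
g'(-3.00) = 24.45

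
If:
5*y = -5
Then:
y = -1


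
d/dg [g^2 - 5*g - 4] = 2*g - 5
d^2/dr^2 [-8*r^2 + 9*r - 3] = -16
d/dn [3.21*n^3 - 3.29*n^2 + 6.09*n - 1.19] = 9.63*n^2 - 6.58*n + 6.09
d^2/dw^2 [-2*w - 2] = 0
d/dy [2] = 0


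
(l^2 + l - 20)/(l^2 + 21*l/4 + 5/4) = 4*(l - 4)/(4*l + 1)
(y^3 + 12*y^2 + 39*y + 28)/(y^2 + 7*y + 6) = (y^2 + 11*y + 28)/(y + 6)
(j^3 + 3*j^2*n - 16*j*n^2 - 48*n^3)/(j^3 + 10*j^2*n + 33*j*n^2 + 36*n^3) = (j - 4*n)/(j + 3*n)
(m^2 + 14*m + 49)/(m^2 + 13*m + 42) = (m + 7)/(m + 6)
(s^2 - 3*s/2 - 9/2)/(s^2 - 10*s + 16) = (2*s^2 - 3*s - 9)/(2*(s^2 - 10*s + 16))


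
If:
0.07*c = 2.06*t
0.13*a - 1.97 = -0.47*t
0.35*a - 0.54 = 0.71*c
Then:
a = 14.38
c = 6.33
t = 0.21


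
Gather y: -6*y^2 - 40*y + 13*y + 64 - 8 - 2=-6*y^2 - 27*y + 54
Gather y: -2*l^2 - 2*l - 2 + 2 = -2*l^2 - 2*l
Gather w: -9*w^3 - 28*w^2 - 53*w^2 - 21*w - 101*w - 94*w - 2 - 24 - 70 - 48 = -9*w^3 - 81*w^2 - 216*w - 144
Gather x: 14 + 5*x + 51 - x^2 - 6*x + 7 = -x^2 - x + 72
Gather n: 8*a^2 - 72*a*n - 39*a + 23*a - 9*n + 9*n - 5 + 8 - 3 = 8*a^2 - 72*a*n - 16*a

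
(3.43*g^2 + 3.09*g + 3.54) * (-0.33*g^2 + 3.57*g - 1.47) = -1.1319*g^4 + 11.2254*g^3 + 4.821*g^2 + 8.0955*g - 5.2038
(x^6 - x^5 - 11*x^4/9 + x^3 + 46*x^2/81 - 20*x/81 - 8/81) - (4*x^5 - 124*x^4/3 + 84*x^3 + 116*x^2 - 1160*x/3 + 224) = x^6 - 5*x^5 + 361*x^4/9 - 83*x^3 - 9350*x^2/81 + 31300*x/81 - 18152/81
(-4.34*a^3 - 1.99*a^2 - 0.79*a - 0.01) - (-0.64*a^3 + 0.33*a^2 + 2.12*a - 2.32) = -3.7*a^3 - 2.32*a^2 - 2.91*a + 2.31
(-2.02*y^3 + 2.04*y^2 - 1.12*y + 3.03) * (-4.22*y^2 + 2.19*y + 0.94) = 8.5244*y^5 - 13.0326*y^4 + 7.2952*y^3 - 13.3218*y^2 + 5.5829*y + 2.8482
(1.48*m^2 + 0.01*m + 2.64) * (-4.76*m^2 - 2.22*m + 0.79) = -7.0448*m^4 - 3.3332*m^3 - 11.4194*m^2 - 5.8529*m + 2.0856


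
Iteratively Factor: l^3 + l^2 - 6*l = (l - 2)*(l^2 + 3*l) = l*(l - 2)*(l + 3)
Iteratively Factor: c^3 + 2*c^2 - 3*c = (c + 3)*(c^2 - c) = (c - 1)*(c + 3)*(c)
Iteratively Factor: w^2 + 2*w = (w)*(w + 2)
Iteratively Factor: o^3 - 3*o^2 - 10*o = (o)*(o^2 - 3*o - 10) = o*(o + 2)*(o - 5)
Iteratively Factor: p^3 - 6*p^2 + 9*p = (p - 3)*(p^2 - 3*p) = p*(p - 3)*(p - 3)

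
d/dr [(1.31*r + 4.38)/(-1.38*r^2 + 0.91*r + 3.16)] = (1.8078*r^2 + 12.0888*r + 0.1538)/(1.9044*r^4 - 2.5116*r^3 - 7.8935*r^2 + 5.7512*r + 9.9856)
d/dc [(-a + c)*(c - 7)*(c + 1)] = -2*a*c + 6*a + 3*c^2 - 12*c - 7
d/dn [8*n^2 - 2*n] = 16*n - 2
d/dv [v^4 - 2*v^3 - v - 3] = 4*v^3 - 6*v^2 - 1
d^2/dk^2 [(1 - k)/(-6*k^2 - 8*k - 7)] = 4*(8*(k - 1)*(3*k + 2)^2 - (9*k + 1)*(6*k^2 + 8*k + 7))/(6*k^2 + 8*k + 7)^3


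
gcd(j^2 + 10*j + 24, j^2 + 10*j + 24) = j^2 + 10*j + 24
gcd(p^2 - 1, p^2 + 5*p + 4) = p + 1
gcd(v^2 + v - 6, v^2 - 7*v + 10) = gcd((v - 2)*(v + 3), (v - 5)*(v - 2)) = v - 2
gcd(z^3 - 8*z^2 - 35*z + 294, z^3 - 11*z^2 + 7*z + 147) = z^2 - 14*z + 49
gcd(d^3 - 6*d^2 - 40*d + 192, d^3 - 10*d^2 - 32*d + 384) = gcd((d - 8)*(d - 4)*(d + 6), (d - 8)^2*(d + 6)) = d^2 - 2*d - 48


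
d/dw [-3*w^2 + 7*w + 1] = 7 - 6*w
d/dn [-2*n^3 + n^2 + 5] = 2*n*(1 - 3*n)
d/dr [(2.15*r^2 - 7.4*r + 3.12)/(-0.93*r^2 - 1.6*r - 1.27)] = (-10.322*r^2 + 0.342200000000001*r + 14.39)/(0.8649*r^4 + 2.976*r^3 + 4.9222*r^2 + 4.064*r + 1.6129)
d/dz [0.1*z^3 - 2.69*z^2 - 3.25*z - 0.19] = 0.3*z^2 - 5.38*z - 3.25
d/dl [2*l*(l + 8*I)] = 4*l + 16*I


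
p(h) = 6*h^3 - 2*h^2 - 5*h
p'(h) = 18*h^2 - 4*h - 5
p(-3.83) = -347.28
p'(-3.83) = 274.36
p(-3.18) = -197.27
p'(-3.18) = 189.74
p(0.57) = -2.39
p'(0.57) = -1.43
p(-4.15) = -442.54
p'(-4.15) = 321.60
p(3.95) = 318.82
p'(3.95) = 260.04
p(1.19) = 1.33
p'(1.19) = 15.73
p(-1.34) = -11.33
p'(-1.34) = 32.68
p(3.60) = 236.02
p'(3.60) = 213.88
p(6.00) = 1194.00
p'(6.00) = 619.00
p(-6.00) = -1338.00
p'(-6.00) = 667.00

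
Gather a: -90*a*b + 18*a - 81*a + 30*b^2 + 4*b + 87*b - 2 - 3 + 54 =a*(-90*b - 63) + 30*b^2 + 91*b + 49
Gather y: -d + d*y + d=d*y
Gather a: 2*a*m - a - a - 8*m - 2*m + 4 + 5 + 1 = a*(2*m - 2) - 10*m + 10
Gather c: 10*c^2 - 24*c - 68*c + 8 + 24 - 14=10*c^2 - 92*c + 18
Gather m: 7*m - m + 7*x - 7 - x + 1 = 6*m + 6*x - 6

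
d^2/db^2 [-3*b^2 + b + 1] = -6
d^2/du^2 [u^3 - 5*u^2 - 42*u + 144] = 6*u - 10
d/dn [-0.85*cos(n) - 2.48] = 0.85*sin(n)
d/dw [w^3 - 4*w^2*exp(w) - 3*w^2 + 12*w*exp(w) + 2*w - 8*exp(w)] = -4*w^2*exp(w) + 3*w^2 + 4*w*exp(w) - 6*w + 4*exp(w) + 2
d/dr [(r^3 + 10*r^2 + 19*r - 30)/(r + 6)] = 2*r + 4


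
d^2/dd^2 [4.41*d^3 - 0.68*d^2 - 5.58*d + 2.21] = 26.46*d - 1.36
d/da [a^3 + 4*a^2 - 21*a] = 3*a^2 + 8*a - 21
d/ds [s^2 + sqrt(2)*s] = 2*s + sqrt(2)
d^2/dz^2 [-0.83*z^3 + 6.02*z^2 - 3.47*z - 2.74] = 12.04 - 4.98*z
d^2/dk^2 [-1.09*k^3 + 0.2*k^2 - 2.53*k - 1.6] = 0.4 - 6.54*k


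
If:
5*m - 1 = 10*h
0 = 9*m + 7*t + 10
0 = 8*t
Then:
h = -59/90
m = -10/9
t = 0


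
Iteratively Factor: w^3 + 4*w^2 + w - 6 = (w + 2)*(w^2 + 2*w - 3) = (w - 1)*(w + 2)*(w + 3)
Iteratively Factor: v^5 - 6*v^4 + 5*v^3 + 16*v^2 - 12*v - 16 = (v + 1)*(v^4 - 7*v^3 + 12*v^2 + 4*v - 16) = (v - 2)*(v + 1)*(v^3 - 5*v^2 + 2*v + 8) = (v - 2)*(v + 1)^2*(v^2 - 6*v + 8) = (v - 4)*(v - 2)*(v + 1)^2*(v - 2)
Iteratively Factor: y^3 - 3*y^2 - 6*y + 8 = (y + 2)*(y^2 - 5*y + 4) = (y - 1)*(y + 2)*(y - 4)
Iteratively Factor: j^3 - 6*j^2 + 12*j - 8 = (j - 2)*(j^2 - 4*j + 4) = (j - 2)^2*(j - 2)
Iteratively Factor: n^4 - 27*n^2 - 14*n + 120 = (n - 2)*(n^3 + 2*n^2 - 23*n - 60) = (n - 2)*(n + 3)*(n^2 - n - 20) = (n - 2)*(n + 3)*(n + 4)*(n - 5)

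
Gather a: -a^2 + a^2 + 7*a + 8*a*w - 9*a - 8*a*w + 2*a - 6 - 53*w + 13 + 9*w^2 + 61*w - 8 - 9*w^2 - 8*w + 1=0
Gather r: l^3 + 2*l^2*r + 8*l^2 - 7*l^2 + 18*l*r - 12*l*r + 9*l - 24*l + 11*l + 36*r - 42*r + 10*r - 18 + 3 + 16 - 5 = l^3 + l^2 - 4*l + r*(2*l^2 + 6*l + 4) - 4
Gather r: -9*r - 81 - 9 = -9*r - 90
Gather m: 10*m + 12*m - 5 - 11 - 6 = 22*m - 22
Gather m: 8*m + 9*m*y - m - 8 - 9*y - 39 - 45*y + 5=m*(9*y + 7) - 54*y - 42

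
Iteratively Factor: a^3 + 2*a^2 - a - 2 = (a + 2)*(a^2 - 1) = (a + 1)*(a + 2)*(a - 1)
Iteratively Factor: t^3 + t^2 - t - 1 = (t + 1)*(t^2 - 1) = (t + 1)^2*(t - 1)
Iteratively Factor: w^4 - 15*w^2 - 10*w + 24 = (w + 2)*(w^3 - 2*w^2 - 11*w + 12) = (w - 4)*(w + 2)*(w^2 + 2*w - 3) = (w - 4)*(w + 2)*(w + 3)*(w - 1)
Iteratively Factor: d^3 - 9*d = (d + 3)*(d^2 - 3*d) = d*(d + 3)*(d - 3)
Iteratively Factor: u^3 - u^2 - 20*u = (u - 5)*(u^2 + 4*u) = u*(u - 5)*(u + 4)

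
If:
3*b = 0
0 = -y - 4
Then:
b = 0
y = -4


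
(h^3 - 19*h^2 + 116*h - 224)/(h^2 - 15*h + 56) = h - 4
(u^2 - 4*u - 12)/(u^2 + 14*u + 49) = (u^2 - 4*u - 12)/(u^2 + 14*u + 49)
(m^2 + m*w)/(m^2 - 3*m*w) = (m + w)/(m - 3*w)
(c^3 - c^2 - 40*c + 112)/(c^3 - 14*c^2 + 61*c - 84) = (c^2 + 3*c - 28)/(c^2 - 10*c + 21)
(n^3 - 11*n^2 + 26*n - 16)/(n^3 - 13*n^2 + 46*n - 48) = (n - 1)/(n - 3)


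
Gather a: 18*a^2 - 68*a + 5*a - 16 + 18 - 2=18*a^2 - 63*a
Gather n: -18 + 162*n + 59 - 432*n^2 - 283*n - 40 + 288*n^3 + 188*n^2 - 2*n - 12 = 288*n^3 - 244*n^2 - 123*n - 11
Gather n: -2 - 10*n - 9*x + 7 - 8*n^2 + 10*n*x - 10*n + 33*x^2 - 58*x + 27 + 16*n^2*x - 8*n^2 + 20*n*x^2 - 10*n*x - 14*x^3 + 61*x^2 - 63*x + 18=n^2*(16*x - 16) + n*(20*x^2 - 20) - 14*x^3 + 94*x^2 - 130*x + 50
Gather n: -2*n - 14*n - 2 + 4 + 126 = 128 - 16*n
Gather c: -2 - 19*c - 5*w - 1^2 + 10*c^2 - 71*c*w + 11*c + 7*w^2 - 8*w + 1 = 10*c^2 + c*(-71*w - 8) + 7*w^2 - 13*w - 2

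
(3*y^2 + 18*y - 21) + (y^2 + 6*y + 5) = 4*y^2 + 24*y - 16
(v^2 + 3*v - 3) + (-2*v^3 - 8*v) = -2*v^3 + v^2 - 5*v - 3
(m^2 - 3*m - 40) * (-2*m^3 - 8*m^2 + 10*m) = -2*m^5 - 2*m^4 + 114*m^3 + 290*m^2 - 400*m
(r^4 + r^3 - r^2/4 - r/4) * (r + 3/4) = r^5 + 7*r^4/4 + r^3/2 - 7*r^2/16 - 3*r/16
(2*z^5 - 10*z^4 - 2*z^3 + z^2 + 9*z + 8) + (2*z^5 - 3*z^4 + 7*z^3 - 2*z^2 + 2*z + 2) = 4*z^5 - 13*z^4 + 5*z^3 - z^2 + 11*z + 10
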